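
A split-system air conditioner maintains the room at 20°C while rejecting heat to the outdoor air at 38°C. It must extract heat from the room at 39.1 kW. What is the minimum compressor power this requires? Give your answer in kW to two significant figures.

In absolute terms T_C = 293.15 K and T_H = 311.15 K, so ΔT = 18.00 K.
COP_Carnot = T_C/ΔT = 293.15/18.00 = 16.29.
Ẇ_min = Q̇/COP_Carnot = 39.10/16.29 = 2.401 kW.

2.4 kW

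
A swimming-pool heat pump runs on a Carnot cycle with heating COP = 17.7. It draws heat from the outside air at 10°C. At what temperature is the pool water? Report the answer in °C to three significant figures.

27.0 °C

COP_HP = T_H/(T_H − T_C) rearranges to T_H = COP·T_C/(COP − 1).
With T_C = 283.15 K, T_H = 17.7 × 283.15/16.70 = 300.11 K.
Converting, 300.11 K = 26.96°C.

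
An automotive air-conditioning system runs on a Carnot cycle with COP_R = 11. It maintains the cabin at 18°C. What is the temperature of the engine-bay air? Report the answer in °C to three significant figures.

COP_R = T_C/(T_H − T_C) gives T_H − T_C = T_C/COP.
With T_C = 291.15 K, T_H = 291.15 × (1 + 1/11) = 317.62 K.
Converting, 317.62 K = 44.47°C.

44.5 °C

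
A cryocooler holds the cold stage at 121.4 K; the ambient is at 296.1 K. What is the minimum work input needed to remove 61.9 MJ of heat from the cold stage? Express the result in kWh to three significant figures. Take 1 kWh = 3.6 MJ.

The reservoir spacing is ΔT = 296.1 − 121.4 = 174.7 K.
The reversible limit is COP_R = T_C/ΔT = 0.6949, so W_min = Q_C/COP = Q_C·ΔT/T_C.
W_min = 61.90 × 174.7/121.40 = 89.08 MJ = 24.74 kWh.

24.7 kWh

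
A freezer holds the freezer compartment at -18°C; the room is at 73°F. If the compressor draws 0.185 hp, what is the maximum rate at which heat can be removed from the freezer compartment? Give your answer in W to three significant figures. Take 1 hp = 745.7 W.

In absolute terms T_C = 255.15 K and T_H = 295.93 K, so ΔT = 40.78 K.
COP_Carnot = T_C/ΔT = 255.15/40.78 = 6.257.
Q̇_max = COP_Carnot × Ẇ = 6.257 × 0.1850 hp = 1.158 hp = 863.2 W.

863 W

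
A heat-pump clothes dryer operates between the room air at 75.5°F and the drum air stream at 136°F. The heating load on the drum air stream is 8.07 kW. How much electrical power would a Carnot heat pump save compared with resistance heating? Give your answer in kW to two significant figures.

7.3 kW

In absolute terms T_C = 297.32 K and T_H = 330.93 K, so ΔT = 33.61 K.
COP_Carnot = T_H/ΔT = 330.93/33.61 = 9.846.
Resistance heating needs Ẇ_res = Q̇_H = 8.070 kW; the reversible heat pump needs only Ẇ_hp = Q̇_H/COP = 0.8196 kW.
Saving = 8.070 − 0.8196 = 7.250 kW.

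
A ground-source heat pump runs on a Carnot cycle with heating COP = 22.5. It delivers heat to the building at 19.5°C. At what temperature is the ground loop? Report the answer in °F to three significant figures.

43.7 °F

COP_HP = T_H/(T_H − T_C) gives T_H − T_C = T_H/COP.
With T_H = 292.65 K, T_C = 292.65 × (1 − 1/22.5) = 279.64 K.
Converting, 279.64 K = 43.69°F.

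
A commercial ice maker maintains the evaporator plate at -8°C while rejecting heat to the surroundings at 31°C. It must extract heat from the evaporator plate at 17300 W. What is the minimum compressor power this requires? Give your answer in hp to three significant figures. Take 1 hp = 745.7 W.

3.41 hp

In absolute terms T_C = 265.15 K and T_H = 304.15 K, so ΔT = 39.00 K.
COP_Carnot = T_C/ΔT = 265.15/39.00 = 6.799.
Ẇ_min = Q̇/COP_Carnot = 17300/6.799 = 2545 W = 3.412 hp.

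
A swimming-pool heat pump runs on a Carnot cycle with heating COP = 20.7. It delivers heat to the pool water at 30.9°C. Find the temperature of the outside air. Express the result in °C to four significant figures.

COP_HP = T_H/(T_H − T_C) gives T_H − T_C = T_H/COP.
With T_H = 304.05 K, T_C = 304.05 × (1 − 1/20.7) = 289.36 K.
Converting, 289.36 K = 16.21°C.

16.21 °C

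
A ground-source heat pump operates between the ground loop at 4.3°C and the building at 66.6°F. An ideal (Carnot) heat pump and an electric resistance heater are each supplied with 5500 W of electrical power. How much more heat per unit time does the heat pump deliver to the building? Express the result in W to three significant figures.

102000 W

In absolute terms T_C = 277.45 K and T_H = 292.37 K, so ΔT = 14.92 K.
COP_Carnot = T_H/ΔT = 292.37/14.92 = 19.59.
The heat pump delivers Q̇_H = COP × Ẇ = 107800 W; the resistance heater delivers Ẇ = 5500 W.
Extra = (COP − 1)·Ẇ = 102300 W.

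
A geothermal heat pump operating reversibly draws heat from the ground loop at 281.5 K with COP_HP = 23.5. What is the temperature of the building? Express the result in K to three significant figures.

294 K

COP_HP = T_H/(T_H − T_C) rearranges to T_H = COP·T_C/(COP − 1).
With T_C = 281.50 K, T_H = 23.5 × 281.50/22.50 = 294.01 K.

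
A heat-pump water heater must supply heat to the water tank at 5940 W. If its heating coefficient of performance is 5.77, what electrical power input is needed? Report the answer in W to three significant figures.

Ẇ = Q̇_H/COP_HP = 5940/5.77 = 1029 W.

1030 W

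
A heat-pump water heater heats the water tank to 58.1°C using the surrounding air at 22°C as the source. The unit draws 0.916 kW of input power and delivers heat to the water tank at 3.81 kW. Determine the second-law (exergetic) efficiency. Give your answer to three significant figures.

COP_actual = Q̇_H/Ẇ = 3.810/0.9160 = 4.159.
In absolute terms T_C = 295.15 K and T_H = 331.25 K, so ΔT = 36.10 K.
COP_Carnot = T_H/ΔT = 331.25/36.10 = 9.176.
η_II = COP_actual/COP_Carnot = 4.159/9.176 = 0.4533.

0.453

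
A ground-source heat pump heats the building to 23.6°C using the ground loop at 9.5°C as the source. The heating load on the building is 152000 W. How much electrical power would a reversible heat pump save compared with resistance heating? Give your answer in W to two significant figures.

140000 W

In absolute terms T_C = 282.65 K and T_H = 296.75 K, so ΔT = 14.10 K.
COP_Carnot = T_H/ΔT = 296.75/14.10 = 21.05.
Resistance heating needs Ẇ_res = Q̇_H = 152000 W; the reversible heat pump needs only Ẇ_hp = Q̇_H/COP = 7222 W.
Saving = 152000 − 7222 = 144800 W.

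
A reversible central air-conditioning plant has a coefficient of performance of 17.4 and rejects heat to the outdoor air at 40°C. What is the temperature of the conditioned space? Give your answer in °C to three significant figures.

For a Carnot refrigerator COP_R = T_C/(T_H − T_C), so T_C = COP·T_H/(1 + COP).
With T_H = 313.15 K, T_C = 17.4 × 313.15/18.40 = 296.13 K.
Converting, 296.13 K = 22.98°C.

23.0 °C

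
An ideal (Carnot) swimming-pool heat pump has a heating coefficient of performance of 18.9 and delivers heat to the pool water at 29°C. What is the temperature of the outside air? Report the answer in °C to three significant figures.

13.0 °C

COP_HP = T_H/(T_H − T_C) gives T_H − T_C = T_H/COP.
With T_H = 302.15 K, T_C = 302.15 × (1 − 1/18.9) = 286.16 K.
Converting, 286.16 K = 13.01°C.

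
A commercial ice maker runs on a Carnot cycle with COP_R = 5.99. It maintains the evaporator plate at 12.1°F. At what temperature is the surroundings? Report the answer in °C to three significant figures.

32.7 °C

COP_R = T_C/(T_H − T_C) gives T_H − T_C = T_C/COP.
With T_C = 262.09 K, T_H = 262.09 × (1 + 1/5.99) = 305.85 K.
Converting, 305.85 K = 32.70°C.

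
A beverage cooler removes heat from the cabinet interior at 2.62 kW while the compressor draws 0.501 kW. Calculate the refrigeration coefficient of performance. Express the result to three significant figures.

5.23

The first law gives Q̇_H = Q̇_C + Ẇ, so the three rates are Q̇_C = 2.620, Q̇_H = 3.121, Ẇ = 0.5010 kW.
COP_R = Q̇_C/Ẇ = 2.620/0.5010 = 5.230.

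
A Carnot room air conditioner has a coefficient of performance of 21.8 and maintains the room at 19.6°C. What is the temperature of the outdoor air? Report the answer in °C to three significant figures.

COP_R = T_C/(T_H − T_C) gives T_H − T_C = T_C/COP.
With T_C = 292.75 K, T_H = 292.75 × (1 + 1/21.8) = 306.18 K.
Converting, 306.18 K = 33.03°C.

33.0 °C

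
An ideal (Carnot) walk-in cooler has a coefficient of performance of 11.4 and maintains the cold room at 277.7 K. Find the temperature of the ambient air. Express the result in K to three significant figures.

COP_R = T_C/(T_H − T_C) gives T_H − T_C = T_C/COP.
With T_C = 277.70 K, T_H = 277.70 × (1 + 1/11.4) = 302.06 K.

302 K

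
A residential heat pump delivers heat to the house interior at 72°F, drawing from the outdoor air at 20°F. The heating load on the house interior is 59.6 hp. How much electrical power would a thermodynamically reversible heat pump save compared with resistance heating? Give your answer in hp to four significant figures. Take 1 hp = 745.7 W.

53.77 hp

In absolute terms T_C = 266.48 K and T_H = 295.37 K, so ΔT = 28.89 K.
COP_Carnot = T_H/ΔT = 295.37/28.89 = 10.22.
Resistance heating needs Ẇ_res = Q̇_H = 59.60 hp; the reversible heat pump needs only Ẇ_hp = Q̇_H/COP = 5.829 hp.
Saving = 59.60 − 5.829 = 53.77 hp.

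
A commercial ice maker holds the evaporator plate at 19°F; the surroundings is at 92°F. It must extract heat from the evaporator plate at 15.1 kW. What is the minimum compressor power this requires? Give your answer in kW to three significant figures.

In absolute terms T_C = 265.93 K and T_H = 306.48 K, so ΔT = 40.56 K.
COP_Carnot = T_C/ΔT = 265.93/40.56 = 6.557.
Ẇ_min = Q̇/COP_Carnot = 15.10/6.557 = 2.303 kW.

2.30 kW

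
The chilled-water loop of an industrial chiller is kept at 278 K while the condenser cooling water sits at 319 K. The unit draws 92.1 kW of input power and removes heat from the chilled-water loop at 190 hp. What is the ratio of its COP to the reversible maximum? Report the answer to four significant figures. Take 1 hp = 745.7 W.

0.2269

Converting, Q̇_C = 190.0 hp = 141.7 kW, so COP_actual = Q̇_C/Ẇ = 141.7/92.10 = 1.538.
The reservoir spacing is ΔT = 319 − 278 = 41.00 K.
COP_Carnot = T_C/ΔT = 278.00/41.00 = 6.780.
η_II = COP_actual/COP_Carnot = 1.538/6.780 = 0.2269.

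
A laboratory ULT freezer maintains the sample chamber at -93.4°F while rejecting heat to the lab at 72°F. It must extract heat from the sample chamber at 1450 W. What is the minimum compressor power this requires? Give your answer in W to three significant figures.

In absolute terms T_C = 203.48 K and T_H = 295.37 K, so ΔT = 91.89 K.
COP_Carnot = T_C/ΔT = 203.48/91.89 = 2.214.
Ẇ_min = Q̇/COP_Carnot = 1450/2.214 = 654.8 W.

655 W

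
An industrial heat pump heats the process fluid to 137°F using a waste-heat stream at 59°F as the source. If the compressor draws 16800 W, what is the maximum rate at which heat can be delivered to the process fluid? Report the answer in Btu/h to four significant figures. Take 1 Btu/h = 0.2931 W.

In absolute terms T_C = 288.15 K and T_H = 331.48 K, so ΔT = 43.33 K.
COP_Carnot = T_H/ΔT = 331.48/43.33 = 7.650.
Q̇_max = COP_Carnot × Ẇ = 7.650 × 16800 W = 128500 W = 438500 Btu/h.

438500 Btu/h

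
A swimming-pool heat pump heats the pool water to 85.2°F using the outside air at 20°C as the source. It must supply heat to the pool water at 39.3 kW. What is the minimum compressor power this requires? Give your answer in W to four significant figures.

In absolute terms T_C = 293.15 K and T_H = 302.71 K, so ΔT = 9.556 K.
COP_Carnot = T_H/ΔT = 302.71/9.556 = 31.68.
Ẇ_min = Q̇/COP_Carnot = 39.30/31.68 = 1.241 kW = 1241 W.

1241 W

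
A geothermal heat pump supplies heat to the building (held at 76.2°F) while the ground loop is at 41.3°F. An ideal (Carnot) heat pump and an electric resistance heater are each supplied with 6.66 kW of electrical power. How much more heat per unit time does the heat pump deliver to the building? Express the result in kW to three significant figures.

95.6 kW

In absolute terms T_C = 278.32 K and T_H = 297.71 K, so ΔT = 19.39 K.
COP_Carnot = T_H/ΔT = 297.71/19.39 = 15.35.
The heat pump delivers Q̇_H = COP × Ẇ = 102.3 kW; the resistance heater delivers Ẇ = 6.660 kW.
Extra = (COP − 1)·Ẇ = 95.60 kW.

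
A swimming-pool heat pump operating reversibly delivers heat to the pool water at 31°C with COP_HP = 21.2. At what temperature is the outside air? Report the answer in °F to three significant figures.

62.0 °F

COP_HP = T_H/(T_H − T_C) gives T_H − T_C = T_H/COP.
With T_H = 304.15 K, T_C = 304.15 × (1 − 1/21.2) = 289.80 K.
Converting, 289.80 K = 61.98°F.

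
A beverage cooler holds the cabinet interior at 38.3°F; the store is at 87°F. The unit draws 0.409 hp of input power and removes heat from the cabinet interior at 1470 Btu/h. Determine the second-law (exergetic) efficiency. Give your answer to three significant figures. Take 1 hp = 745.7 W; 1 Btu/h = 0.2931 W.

0.138

Converting, Q̇_C = 1470 Btu/h = 0.5778 hp, so COP_actual = Q̇_C/Ẇ = 0.5778/0.4090 = 1.413.
In absolute terms T_C = 276.65 K and T_H = 303.71 K, so ΔT = 27.06 K.
COP_Carnot = T_C/ΔT = 276.65/27.06 = 10.23.
η_II = COP_actual/COP_Carnot = 1.413/10.23 = 0.1382.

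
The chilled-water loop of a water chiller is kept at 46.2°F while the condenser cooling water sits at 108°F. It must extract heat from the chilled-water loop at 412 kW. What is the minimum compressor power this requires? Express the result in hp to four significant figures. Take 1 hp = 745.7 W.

67.50 hp

In absolute terms T_C = 281.04 K and T_H = 315.37 K, so ΔT = 34.33 K.
COP_Carnot = T_C/ΔT = 281.04/34.33 = 8.186.
Ẇ_min = Q̇/COP_Carnot = 412.0/8.186 = 50.33 kW = 67.50 hp.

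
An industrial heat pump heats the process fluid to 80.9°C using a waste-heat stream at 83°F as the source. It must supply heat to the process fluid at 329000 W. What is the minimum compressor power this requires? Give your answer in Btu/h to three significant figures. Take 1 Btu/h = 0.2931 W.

In absolute terms T_C = 301.48 K and T_H = 354.05 K, so ΔT = 52.57 K.
COP_Carnot = T_H/ΔT = 354.05/52.57 = 6.735.
Ẇ_min = Q̇/COP_Carnot = 329000/6.735 = 48850 W = 166700 Btu/h.

167000 Btu/h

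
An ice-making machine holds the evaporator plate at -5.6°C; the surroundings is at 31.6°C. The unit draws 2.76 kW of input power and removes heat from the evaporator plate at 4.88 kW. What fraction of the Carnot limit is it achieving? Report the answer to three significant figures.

0.246

COP_actual = Q̇_C/Ẇ = 4.880/2.760 = 1.768.
In absolute terms T_C = 267.55 K and T_H = 304.75 K, so ΔT = 37.20 K.
COP_Carnot = T_C/ΔT = 267.55/37.20 = 7.192.
η_II = COP_actual/COP_Carnot = 1.768/7.192 = 0.2458.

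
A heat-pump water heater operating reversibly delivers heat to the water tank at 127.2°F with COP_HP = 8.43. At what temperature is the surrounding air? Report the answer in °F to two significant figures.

COP_HP = T_H/(T_H − T_C) gives T_H − T_C = T_H/COP.
With T_H = 326.04 K, T_C = 326.04 × (1 − 1/8.43) = 287.36 K.
Converting, 287.36 K = 57.58°F.

58 °F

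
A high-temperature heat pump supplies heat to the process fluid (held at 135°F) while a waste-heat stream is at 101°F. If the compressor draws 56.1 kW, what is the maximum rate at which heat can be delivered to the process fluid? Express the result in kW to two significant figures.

980 kW

In absolute terms T_C = 311.48 K and T_H = 330.37 K, so ΔT = 18.89 K.
COP_Carnot = T_H/ΔT = 330.37/18.89 = 17.49.
Q̇_max = COP_Carnot × Ẇ = 17.49 × 56.10 kW = 981.2 kW.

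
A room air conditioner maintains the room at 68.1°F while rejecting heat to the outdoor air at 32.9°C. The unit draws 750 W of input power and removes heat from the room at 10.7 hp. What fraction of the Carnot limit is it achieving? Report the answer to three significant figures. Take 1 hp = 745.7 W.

0.466

Converting, Q̇_C = 10.70 hp = 7979 W, so COP_actual = Q̇_C/Ẇ = 7979/750.0 = 10.64.
In absolute terms T_C = 293.21 K and T_H = 306.05 K, so ΔT = 12.84 K.
COP_Carnot = T_C/ΔT = 293.21/12.84 = 22.83.
η_II = COP_actual/COP_Carnot = 10.64/22.83 = 0.4660.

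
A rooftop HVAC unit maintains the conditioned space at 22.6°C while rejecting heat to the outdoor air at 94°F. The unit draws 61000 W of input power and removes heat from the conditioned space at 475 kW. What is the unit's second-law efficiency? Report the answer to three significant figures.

Converting, Q̇_C = 475.0 kW = 475000 W, so COP_actual = Q̇_C/Ẇ = 475000/61000 = 7.787.
In absolute terms T_C = 295.75 K and T_H = 307.59 K, so ΔT = 11.84 K.
COP_Carnot = T_C/ΔT = 295.75/11.84 = 24.97.
η_II = COP_actual/COP_Carnot = 7.787/24.97 = 0.3119.

0.312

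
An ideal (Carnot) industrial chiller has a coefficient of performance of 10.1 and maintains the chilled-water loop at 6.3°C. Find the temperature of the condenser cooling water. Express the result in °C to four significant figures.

33.97 °C

COP_R = T_C/(T_H − T_C) gives T_H − T_C = T_C/COP.
With T_C = 279.45 K, T_H = 279.45 × (1 + 1/10.1) = 307.12 K.
Converting, 307.12 K = 33.97°C.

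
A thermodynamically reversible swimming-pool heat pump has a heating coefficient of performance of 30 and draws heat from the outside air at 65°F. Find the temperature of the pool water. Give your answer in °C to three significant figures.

COP_HP = T_H/(T_H − T_C) rearranges to T_H = COP·T_C/(COP − 1).
With T_C = 291.48 K, T_H = 30 × 291.48/29.00 = 301.53 K.
Converting, 301.53 K = 28.38°C.

28.4 °C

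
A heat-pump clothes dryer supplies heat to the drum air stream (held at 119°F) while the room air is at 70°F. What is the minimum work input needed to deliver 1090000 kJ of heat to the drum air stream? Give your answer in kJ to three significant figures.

In absolute terms T_C = 294.26 K and T_H = 321.48 K, so ΔT = 27.22 K.
The reversible limit is COP_HP = T_H/ΔT = 11.81, so W_min = Q_H/COP = Q_H·ΔT/T_H.
W_min = 1090000 × 27.22/321.48 = 92300 kJ.

92300 kJ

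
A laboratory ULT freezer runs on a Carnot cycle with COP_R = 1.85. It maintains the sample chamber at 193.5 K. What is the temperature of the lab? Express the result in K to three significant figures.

298 K

COP_R = T_C/(T_H − T_C) gives T_H − T_C = T_C/COP.
With T_C = 193.50 K, T_H = 193.50 × (1 + 1/1.85) = 298.09 K.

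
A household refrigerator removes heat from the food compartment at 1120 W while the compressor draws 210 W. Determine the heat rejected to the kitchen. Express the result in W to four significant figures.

For a cyclic device the first law requires Q̇_H = Q̇_C + Ẇ.
Q̇_H = Q̇_C + Ẇ = 1330 W.

1330 W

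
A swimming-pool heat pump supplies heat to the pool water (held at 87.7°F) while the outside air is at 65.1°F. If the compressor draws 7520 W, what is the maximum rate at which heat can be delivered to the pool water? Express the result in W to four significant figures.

182100 W

In absolute terms T_C = 291.54 K and T_H = 304.09 K, so ΔT = 12.56 K.
COP_Carnot = T_H/ΔT = 304.09/12.56 = 24.22.
Q̇_max = COP_Carnot × Ẇ = 24.22 × 7520 W = 182100 W.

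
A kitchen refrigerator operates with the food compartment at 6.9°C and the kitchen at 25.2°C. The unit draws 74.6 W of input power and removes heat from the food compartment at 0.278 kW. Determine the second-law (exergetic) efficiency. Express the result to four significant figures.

0.2435

Converting, Q̇_C = 0.2780 kW = 278.0 W, so COP_actual = Q̇_C/Ẇ = 278.0/74.60 = 3.727.
In absolute terms T_C = 280.05 K and T_H = 298.35 K, so ΔT = 18.30 K.
COP_Carnot = T_C/ΔT = 280.05/18.30 = 15.30.
η_II = COP_actual/COP_Carnot = 3.727/15.30 = 0.2435.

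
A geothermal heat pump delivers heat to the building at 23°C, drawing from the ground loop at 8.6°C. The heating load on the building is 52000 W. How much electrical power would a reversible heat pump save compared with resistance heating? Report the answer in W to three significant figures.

In absolute terms T_C = 281.75 K and T_H = 296.15 K, so ΔT = 14.40 K.
COP_Carnot = T_H/ΔT = 296.15/14.40 = 20.57.
Resistance heating needs Ẇ_res = Q̇_H = 52000 W; the reversible heat pump needs only Ẇ_hp = Q̇_H/COP = 2528 W.
Saving = 52000 − 2528 = 49470 W.

49500 W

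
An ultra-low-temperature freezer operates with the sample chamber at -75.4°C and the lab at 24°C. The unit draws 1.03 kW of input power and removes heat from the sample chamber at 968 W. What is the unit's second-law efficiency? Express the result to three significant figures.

Converting, Q̇_C = 968.0 W = 0.9680 kW, so COP_actual = Q̇_C/Ẇ = 0.9680/1.030 = 0.9398.
In absolute terms T_C = 197.75 K and T_H = 297.15 K, so ΔT = 99.40 K.
COP_Carnot = T_C/ΔT = 197.75/99.40 = 1.989.
η_II = COP_actual/COP_Carnot = 0.9398/1.989 = 0.4724.

0.472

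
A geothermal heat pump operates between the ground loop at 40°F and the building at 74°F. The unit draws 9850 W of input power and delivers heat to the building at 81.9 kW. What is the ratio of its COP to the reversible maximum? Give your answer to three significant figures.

0.530

Converting, Q̇_H = 81.90 kW = 81900 W, so COP_actual = Q̇_H/Ẇ = 81900/9850 = 8.315.
In absolute terms T_C = 277.59 K and T_H = 296.48 K, so ΔT = 18.89 K.
COP_Carnot = T_H/ΔT = 296.48/18.89 = 15.70.
η_II = COP_actual/COP_Carnot = 8.315/15.70 = 0.5297.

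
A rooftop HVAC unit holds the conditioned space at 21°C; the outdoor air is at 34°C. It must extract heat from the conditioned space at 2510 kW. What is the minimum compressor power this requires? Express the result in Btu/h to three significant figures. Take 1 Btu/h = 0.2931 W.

378000 Btu/h

In absolute terms T_C = 294.15 K and T_H = 307.15 K, so ΔT = 13.00 K.
COP_Carnot = T_C/ΔT = 294.15/13.00 = 22.63.
Ẇ_min = Q̇/COP_Carnot = 2510/22.63 = 110.9 kW = 378500 Btu/h.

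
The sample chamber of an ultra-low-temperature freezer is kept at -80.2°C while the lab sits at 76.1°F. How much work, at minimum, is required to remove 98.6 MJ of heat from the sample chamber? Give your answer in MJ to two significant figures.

54 MJ

In absolute terms T_C = 192.95 K and T_H = 297.65 K, so ΔT = 104.7 K.
The reversible limit is COP_R = T_C/ΔT = 1.843, so W_min = Q_C/COP = Q_C·ΔT/T_C.
W_min = 98.60 × 104.7/192.95 = 53.50 MJ.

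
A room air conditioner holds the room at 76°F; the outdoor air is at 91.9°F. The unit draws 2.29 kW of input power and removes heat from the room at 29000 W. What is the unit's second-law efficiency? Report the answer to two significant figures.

Converting, Q̇_C = 29000 W = 29.00 kW, so COP_actual = Q̇_C/Ẇ = 29.00/2.290 = 12.66.
In absolute terms T_C = 297.59 K and T_H = 306.43 K, so ΔT = 8.833 K.
COP_Carnot = T_C/ΔT = 297.59/8.833 = 33.69.
η_II = COP_actual/COP_Carnot = 12.66/33.69 = 0.3759.

0.38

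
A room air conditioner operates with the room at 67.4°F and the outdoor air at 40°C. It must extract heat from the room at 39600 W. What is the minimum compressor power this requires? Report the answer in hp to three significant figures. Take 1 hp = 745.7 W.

In absolute terms T_C = 292.82 K and T_H = 313.15 K, so ΔT = 20.33 K.
COP_Carnot = T_C/ΔT = 292.82/20.33 = 14.40.
Ẇ_min = Q̇/COP_Carnot = 39600/14.40 = 2750 W = 3.688 hp.

3.69 hp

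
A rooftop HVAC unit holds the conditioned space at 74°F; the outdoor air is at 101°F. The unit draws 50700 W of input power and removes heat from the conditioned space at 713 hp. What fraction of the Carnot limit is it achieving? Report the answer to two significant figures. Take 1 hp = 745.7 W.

Converting, Q̇_C = 713.0 hp = 531700 W, so COP_actual = Q̇_C/Ẇ = 531700/50700 = 10.49.
In absolute terms T_C = 296.48 K and T_H = 311.48 K, so ΔT = 15.00 K.
COP_Carnot = T_C/ΔT = 296.48/15.00 = 19.77.
η_II = COP_actual/COP_Carnot = 10.49/19.77 = 0.5306.

0.53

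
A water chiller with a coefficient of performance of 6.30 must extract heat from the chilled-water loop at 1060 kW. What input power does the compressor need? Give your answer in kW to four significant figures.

Ẇ = Q̇_C/COP = 1060/6.30 = 168.3 kW.

168.3 kW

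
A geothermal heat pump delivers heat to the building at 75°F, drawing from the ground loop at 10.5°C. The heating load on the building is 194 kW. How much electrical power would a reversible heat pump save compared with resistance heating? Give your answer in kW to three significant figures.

In absolute terms T_C = 283.65 K and T_H = 297.04 K, so ΔT = 13.39 K.
COP_Carnot = T_H/ΔT = 297.04/13.39 = 22.19.
Resistance heating needs Ẇ_res = Q̇_H = 194.0 kW; the reversible heat pump needs only Ẇ_hp = Q̇_H/COP = 8.744 kW.
Saving = 194.0 − 8.744 = 185.3 kW.

185 kW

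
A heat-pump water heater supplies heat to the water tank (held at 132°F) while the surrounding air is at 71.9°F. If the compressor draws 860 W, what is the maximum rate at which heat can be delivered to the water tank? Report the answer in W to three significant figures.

In absolute terms T_C = 295.32 K and T_H = 328.71 K, so ΔT = 33.39 K.
COP_Carnot = T_H/ΔT = 328.71/33.39 = 9.845.
Q̇_max = COP_Carnot × Ẇ = 9.845 × 860.0 W = 8466 W.

8470 W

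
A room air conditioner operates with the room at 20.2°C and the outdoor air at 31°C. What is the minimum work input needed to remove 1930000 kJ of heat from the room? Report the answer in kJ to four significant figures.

In absolute terms T_C = 293.35 K and T_H = 304.15 K, so ΔT = 10.80 K.
The reversible limit is COP_R = T_C/ΔT = 27.16, so W_min = Q_C/COP = Q_C·ΔT/T_C.
W_min = 1930000 × 10.80/293.35 = 71060 kJ.

71060 kJ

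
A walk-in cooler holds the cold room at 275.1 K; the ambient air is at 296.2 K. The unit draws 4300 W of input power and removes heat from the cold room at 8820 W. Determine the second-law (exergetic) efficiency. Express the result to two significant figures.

0.16

COP_actual = Q̇_C/Ẇ = 8820/4300 = 2.051.
The reservoir spacing is ΔT = 296.2 − 275.1 = 21.10 K.
COP_Carnot = T_C/ΔT = 275.10/21.10 = 13.04.
η_II = COP_actual/COP_Carnot = 2.051/13.04 = 0.1573.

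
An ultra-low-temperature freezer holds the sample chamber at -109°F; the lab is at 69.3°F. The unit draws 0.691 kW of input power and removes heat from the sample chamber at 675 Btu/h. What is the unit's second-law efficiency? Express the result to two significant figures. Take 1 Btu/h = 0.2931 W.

0.15

Converting, Q̇_C = 675.0 Btu/h = 0.1978 kW, so COP_actual = Q̇_C/Ẇ = 0.1978/0.6910 = 0.2863.
In absolute terms T_C = 194.82 K and T_H = 293.87 K, so ΔT = 99.06 K.
COP_Carnot = T_C/ΔT = 194.82/99.06 = 1.967.
η_II = COP_actual/COP_Carnot = 0.2863/1.967 = 0.1456.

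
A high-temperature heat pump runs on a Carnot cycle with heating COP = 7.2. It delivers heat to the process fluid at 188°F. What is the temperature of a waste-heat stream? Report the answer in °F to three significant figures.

98.0 °F

COP_HP = T_H/(T_H − T_C) gives T_H − T_C = T_H/COP.
With T_H = 359.82 K, T_C = 359.82 × (1 − 1/7.2) = 309.84 K.
Converting, 309.84 K = 98.05°F.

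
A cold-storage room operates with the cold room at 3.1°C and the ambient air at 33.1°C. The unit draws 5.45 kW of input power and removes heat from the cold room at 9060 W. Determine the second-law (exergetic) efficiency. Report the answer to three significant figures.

Converting, Q̇_C = 9060 W = 9.060 kW, so COP_actual = Q̇_C/Ẇ = 9.060/5.450 = 1.662.
In absolute terms T_C = 276.25 K and T_H = 306.25 K, so ΔT = 30.00 K.
COP_Carnot = T_C/ΔT = 276.25/30.00 = 9.208.
η_II = COP_actual/COP_Carnot = 1.662/9.208 = 0.1805.

0.181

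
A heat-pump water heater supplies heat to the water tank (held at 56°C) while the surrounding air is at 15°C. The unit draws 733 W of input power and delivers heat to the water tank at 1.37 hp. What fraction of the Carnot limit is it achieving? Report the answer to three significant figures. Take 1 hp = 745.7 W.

Converting, Q̇_H = 1.370 hp = 1022 W, so COP_actual = Q̇_H/Ẇ = 1022/733.0 = 1.394.
In absolute terms T_C = 288.15 K and T_H = 329.15 K, so ΔT = 41.00 K.
COP_Carnot = T_H/ΔT = 329.15/41.00 = 8.028.
η_II = COP_actual/COP_Carnot = 1.394/8.028 = 0.1736.

0.174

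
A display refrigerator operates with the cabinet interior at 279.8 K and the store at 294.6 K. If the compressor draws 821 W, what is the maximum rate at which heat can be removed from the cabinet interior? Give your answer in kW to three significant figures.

The reservoir spacing is ΔT = 294.6 − 279.8 = 14.80 K.
COP_Carnot = T_C/ΔT = 279.80/14.80 = 18.91.
Q̇_max = COP_Carnot × Ẇ = 18.91 × 821.0 W = 15520 W = 15.52 kW.

15.5 kW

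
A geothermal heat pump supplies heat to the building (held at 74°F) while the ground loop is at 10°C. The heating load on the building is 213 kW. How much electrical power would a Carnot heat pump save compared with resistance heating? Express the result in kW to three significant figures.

In absolute terms T_C = 283.15 K and T_H = 296.48 K, so ΔT = 13.33 K.
COP_Carnot = T_H/ΔT = 296.48/13.33 = 22.24.
Resistance heating needs Ẇ_res = Q̇_H = 213.0 kW; the reversible heat pump needs only Ẇ_hp = Q̇_H/COP = 9.579 kW.
Saving = 213.0 − 9.579 = 203.4 kW.

203 kW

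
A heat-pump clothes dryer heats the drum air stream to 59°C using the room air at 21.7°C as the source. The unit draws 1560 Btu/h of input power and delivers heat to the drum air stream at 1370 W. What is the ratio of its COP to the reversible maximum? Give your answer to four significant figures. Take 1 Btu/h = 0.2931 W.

Converting, Q̇_H = 1370 W = 4674 Btu/h, so COP_actual = Q̇_H/Ẇ = 4674/1560 = 2.996.
In absolute terms T_C = 294.85 K and T_H = 332.15 K, so ΔT = 37.30 K.
COP_Carnot = T_H/ΔT = 332.15/37.30 = 8.905.
η_II = COP_actual/COP_Carnot = 2.996/8.905 = 0.3365.

0.3365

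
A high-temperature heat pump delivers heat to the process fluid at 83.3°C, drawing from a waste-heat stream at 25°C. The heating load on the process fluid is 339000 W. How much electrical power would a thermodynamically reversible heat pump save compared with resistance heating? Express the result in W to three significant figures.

284000 W

In absolute terms T_C = 298.15 K and T_H = 356.45 K, so ΔT = 58.30 K.
COP_Carnot = T_H/ΔT = 356.45/58.30 = 6.114.
Resistance heating needs Ẇ_res = Q̇_H = 339000 W; the reversible heat pump needs only Ẇ_hp = Q̇_H/COP = 55450 W.
Saving = 339000 − 55450 = 283600 W.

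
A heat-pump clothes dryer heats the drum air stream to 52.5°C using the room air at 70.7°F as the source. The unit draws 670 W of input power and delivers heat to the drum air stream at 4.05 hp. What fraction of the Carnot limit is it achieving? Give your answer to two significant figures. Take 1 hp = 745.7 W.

Converting, Q̇_H = 4.050 hp = 3020 W, so COP_actual = Q̇_H/Ẇ = 3020/670.0 = 4.508.
In absolute terms T_C = 294.65 K and T_H = 325.65 K, so ΔT = 31.00 K.
COP_Carnot = T_H/ΔT = 325.65/31.00 = 10.50.
η_II = COP_actual/COP_Carnot = 4.508/10.50 = 0.4291.

0.43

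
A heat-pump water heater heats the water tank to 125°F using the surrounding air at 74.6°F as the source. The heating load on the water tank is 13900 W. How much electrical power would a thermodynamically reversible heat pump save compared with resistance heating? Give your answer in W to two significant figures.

13000 W

In absolute terms T_C = 296.82 K and T_H = 324.82 K, so ΔT = 28.00 K.
COP_Carnot = T_H/ΔT = 324.82/28.00 = 11.60.
Resistance heating needs Ẇ_res = Q̇_H = 13900 W; the reversible heat pump needs only Ẇ_hp = Q̇_H/COP = 1198 W.
Saving = 13900 − 1198 = 12700 W.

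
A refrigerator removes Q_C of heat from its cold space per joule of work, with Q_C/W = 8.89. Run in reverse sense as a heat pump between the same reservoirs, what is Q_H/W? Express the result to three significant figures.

The first law on one cycle gives Q_H = Q_C + W, so Q_H/W = Q_C/W + 1.
COP_HP = COP_R + 1 = 8.89 + 1 = 9.89.

9.89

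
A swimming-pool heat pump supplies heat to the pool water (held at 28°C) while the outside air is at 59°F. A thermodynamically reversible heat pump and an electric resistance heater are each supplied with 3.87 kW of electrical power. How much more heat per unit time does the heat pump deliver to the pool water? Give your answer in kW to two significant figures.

86 kW

In absolute terms T_C = 288.15 K and T_H = 301.15 K, so ΔT = 13.00 K.
COP_Carnot = T_H/ΔT = 301.15/13.00 = 23.17.
The heat pump delivers Q̇_H = COP × Ẇ = 89.65 kW; the resistance heater delivers Ẇ = 3.870 kW.
Extra = (COP − 1)·Ẇ = 85.78 kW.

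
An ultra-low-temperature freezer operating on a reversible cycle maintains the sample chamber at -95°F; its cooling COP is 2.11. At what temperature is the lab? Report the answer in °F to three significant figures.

COP_R = T_C/(T_H − T_C) gives T_H − T_C = T_C/COP.
With T_C = 202.59 K, T_H = 202.59 × (1 + 1/2.11) = 298.61 K.
Converting, 298.61 K = 77.83°F.

77.8 °F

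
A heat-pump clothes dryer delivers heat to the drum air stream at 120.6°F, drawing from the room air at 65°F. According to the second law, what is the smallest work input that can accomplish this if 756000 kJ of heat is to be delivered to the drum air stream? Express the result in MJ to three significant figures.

72.4 MJ

In absolute terms T_C = 291.48 K and T_H = 322.37 K, so ΔT = 30.89 K.
The reversible limit is COP_HP = T_H/ΔT = 10.44, so W_min = Q_H/COP = Q_H·ΔT/T_H.
W_min = 756000 × 30.89/322.37 = 72440 kJ = 72.44 MJ.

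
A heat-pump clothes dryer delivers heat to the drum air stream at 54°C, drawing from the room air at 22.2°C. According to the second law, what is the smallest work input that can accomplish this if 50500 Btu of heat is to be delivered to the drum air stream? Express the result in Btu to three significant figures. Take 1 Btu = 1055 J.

4910 Btu

In absolute terms T_C = 295.35 K and T_H = 327.15 K, so ΔT = 31.80 K.
The reversible limit is COP_HP = T_H/ΔT = 10.29, so W_min = Q_H/COP = Q_H·ΔT/T_H.
W_min = 50500 × 31.80/327.15 = 4909 Btu.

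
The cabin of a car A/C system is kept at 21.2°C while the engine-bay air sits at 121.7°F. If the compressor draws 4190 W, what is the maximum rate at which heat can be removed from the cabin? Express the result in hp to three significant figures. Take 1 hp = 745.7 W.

57.8 hp

In absolute terms T_C = 294.35 K and T_H = 322.98 K, so ΔT = 28.63 K.
COP_Carnot = T_C/ΔT = 294.35/28.63 = 10.28.
Q̇_max = COP_Carnot × Ẇ = 10.28 × 4190 W = 43070 W = 57.76 hp.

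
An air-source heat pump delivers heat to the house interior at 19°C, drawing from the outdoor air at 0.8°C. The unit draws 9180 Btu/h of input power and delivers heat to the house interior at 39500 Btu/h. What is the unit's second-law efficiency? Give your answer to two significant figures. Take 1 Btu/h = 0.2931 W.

COP_actual = Q̇_H/Ẇ = 39500/9180 = 4.303.
In absolute terms T_C = 273.95 K and T_H = 292.15 K, so ΔT = 18.20 K.
COP_Carnot = T_H/ΔT = 292.15/18.20 = 16.05.
η_II = COP_actual/COP_Carnot = 4.303/16.05 = 0.2681.

0.27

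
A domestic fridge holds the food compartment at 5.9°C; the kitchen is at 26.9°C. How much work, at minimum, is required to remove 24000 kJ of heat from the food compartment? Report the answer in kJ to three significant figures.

In absolute terms T_C = 279.05 K and T_H = 300.05 K, so ΔT = 21.00 K.
The reversible limit is COP_R = T_C/ΔT = 13.29, so W_min = Q_C/COP = Q_C·ΔT/T_C.
W_min = 24000 × 21.00/279.05 = 1806 kJ.

1810 kJ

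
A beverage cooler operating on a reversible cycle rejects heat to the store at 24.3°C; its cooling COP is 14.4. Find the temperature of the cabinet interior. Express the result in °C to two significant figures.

5.0 °C

For a Carnot refrigerator COP_R = T_C/(T_H − T_C), so T_C = COP·T_H/(1 + COP).
With T_H = 297.45 K, T_C = 14.4 × 297.45/15.40 = 278.14 K.
Converting, 278.14 K = 4.99°C.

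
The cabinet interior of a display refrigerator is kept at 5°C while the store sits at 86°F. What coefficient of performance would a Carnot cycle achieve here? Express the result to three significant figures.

11.1

In absolute terms T_C = 278.15 K and T_H = 303.15 K, so ΔT = 25.00 K.
For a reversible cycle, COP_Carnot = T_C/ΔT = 278.15/25.00 = 11.13.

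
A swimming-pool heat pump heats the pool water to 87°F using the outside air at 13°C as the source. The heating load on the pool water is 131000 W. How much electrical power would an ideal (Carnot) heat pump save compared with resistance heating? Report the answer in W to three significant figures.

In absolute terms T_C = 286.15 K and T_H = 303.71 K, so ΔT = 17.56 K.
COP_Carnot = T_H/ΔT = 303.71/17.56 = 17.30.
Resistance heating needs Ẇ_res = Q̇_H = 131000 W; the reversible heat pump needs only Ẇ_hp = Q̇_H/COP = 7572 W.
Saving = 131000 − 7572 = 123400 W.

123000 W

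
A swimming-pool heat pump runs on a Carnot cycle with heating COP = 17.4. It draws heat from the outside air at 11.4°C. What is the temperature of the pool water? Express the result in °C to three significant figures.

28.8 °C

COP_HP = T_H/(T_H − T_C) rearranges to T_H = COP·T_C/(COP − 1).
With T_C = 284.55 K, T_H = 17.4 × 284.55/16.40 = 301.90 K.
Converting, 301.90 K = 28.75°C.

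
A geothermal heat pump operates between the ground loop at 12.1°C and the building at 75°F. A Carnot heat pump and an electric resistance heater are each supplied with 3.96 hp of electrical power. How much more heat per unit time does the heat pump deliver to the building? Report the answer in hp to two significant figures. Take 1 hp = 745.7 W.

96 hp

In absolute terms T_C = 285.25 K and T_H = 297.04 K, so ΔT = 11.79 K.
COP_Carnot = T_H/ΔT = 297.04/11.79 = 25.20.
The heat pump delivers Q̇_H = COP × Ẇ = 99.78 hp; the resistance heater delivers Ẇ = 3.960 hp.
Extra = (COP − 1)·Ẇ = 95.82 hp.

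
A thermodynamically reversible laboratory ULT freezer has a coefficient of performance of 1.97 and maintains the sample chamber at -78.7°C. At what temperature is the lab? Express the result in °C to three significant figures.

20.0 °C

COP_R = T_C/(T_H − T_C) gives T_H − T_C = T_C/COP.
With T_C = 194.45 K, T_H = 194.45 × (1 + 1/1.97) = 293.16 K.
Converting, 293.16 K = 20.01°C.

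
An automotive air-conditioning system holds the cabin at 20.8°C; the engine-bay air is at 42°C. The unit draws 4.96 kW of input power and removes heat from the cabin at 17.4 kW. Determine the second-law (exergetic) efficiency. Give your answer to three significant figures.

COP_actual = Q̇_C/Ẇ = 17.40/4.960 = 3.508.
In absolute terms T_C = 293.95 K and T_H = 315.15 K, so ΔT = 21.20 K.
COP_Carnot = T_C/ΔT = 293.95/21.20 = 13.87.
η_II = COP_actual/COP_Carnot = 3.508/13.87 = 0.2530.

0.253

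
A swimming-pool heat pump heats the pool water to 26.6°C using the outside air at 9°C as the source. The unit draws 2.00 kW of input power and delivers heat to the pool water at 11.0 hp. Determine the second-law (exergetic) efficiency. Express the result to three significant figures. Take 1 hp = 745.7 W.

Converting, Q̇_H = 11.00 hp = 8.203 kW, so COP_actual = Q̇_H/Ẇ = 8.203/2.000 = 4.101.
In absolute terms T_C = 282.15 K and T_H = 299.75 K, so ΔT = 17.60 K.
COP_Carnot = T_H/ΔT = 299.75/17.60 = 17.03.
η_II = COP_actual/COP_Carnot = 4.101/17.03 = 0.2408.

0.241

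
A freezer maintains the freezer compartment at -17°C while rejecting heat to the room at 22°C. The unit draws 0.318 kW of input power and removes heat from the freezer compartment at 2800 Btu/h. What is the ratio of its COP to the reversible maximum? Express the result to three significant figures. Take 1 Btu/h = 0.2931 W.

Converting, Q̇_C = 2800 Btu/h = 0.8207 kW, so COP_actual = Q̇_C/Ẇ = 0.8207/0.3180 = 2.581.
In absolute terms T_C = 256.15 K and T_H = 295.15 K, so ΔT = 39.00 K.
COP_Carnot = T_C/ΔT = 256.15/39.00 = 6.568.
η_II = COP_actual/COP_Carnot = 2.581/6.568 = 0.3929.

0.393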